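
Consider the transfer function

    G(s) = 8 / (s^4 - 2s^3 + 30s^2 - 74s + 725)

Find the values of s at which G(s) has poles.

s = 3 + 4j, 3 - 4j, -2 + 5j, -2 - 5j

The poles are the roots of the denominator s^4 - 2s^3 + 30s^2 - 74s + 725 = 0.
No real roots exist; factor into two real quadratics: (s^2 - 6s + 25)(s^2 + 4s + 29) = 0.
Each quadratic gives a conjugate pair via the quadratic formula.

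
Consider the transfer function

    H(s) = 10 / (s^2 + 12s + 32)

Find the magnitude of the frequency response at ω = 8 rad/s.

|H(j8)| ≈ 0.09882

Substitute s = j8: numerator = 10, denominator = -32 + j96.
|H(j8)| = |10| / |-32 + j96| = 10 / 101.19 ≈ 0.09882.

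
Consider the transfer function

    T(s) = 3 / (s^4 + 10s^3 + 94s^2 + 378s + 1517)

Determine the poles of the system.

The poles are the roots of the denominator s^4 + 10s^3 + 94s^2 + 378s + 1517 = 0.
No real roots exist; factor into two real quadratics: (s^2 + 8s + 41)(s^2 + 2s + 37) = 0.
Each quadratic gives a conjugate pair via the quadratic formula.

s = -4 ± 5j, -1 ± 6j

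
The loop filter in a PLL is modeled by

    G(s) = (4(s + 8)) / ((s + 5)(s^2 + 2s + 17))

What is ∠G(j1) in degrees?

At s = j1: numerator = 32 + j4, denominator = 78 + j26.
∠G = ∠num − ∠den = 7.1250° − (18.435°) = -11.31°.

∠G(j1) ≈ -11.31°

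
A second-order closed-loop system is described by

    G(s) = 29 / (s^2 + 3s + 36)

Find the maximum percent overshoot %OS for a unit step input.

%OS ≈ 44.4%

Comparing s^2 + 3s + 36 to s^2 + 2ζωₙs + ωₙ²: ωₙ = 6 rad/s and ζ = 3/(2·6) = 0.25.
%OS = 100·exp(−πζ/√(1−ζ²)) = 100·exp(−π·0.25/√(1−0.25²)) ≈ 44.4%.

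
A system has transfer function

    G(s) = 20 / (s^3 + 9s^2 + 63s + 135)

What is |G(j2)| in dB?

Substitute s = j2: numerator = 20, denominator = 99 + j118.
|G(j2)| = |20| / |99 + j118| = 20 / 154.03 ≈ 0.1298.
In decibels: 20·log₁₀(0.1298) ≈ -17.7 dB.

|G(j2)|_dB ≈ -17.7 dB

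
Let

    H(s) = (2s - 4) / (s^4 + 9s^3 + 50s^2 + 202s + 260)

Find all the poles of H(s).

s = -1 ± 5j, -5, -2

The poles are the roots of the denominator s^4 + 9s^3 + 50s^2 + 202s + 260 = 0.
Trying s = -5: the polynomial evaluates to 0, so (s + 5) is a factor.
Dividing out leaves s^3 + 4s^2 + 30s + 52 = 0.
This factors further as (s^2 + 2s + 26)(s + 2) = 0.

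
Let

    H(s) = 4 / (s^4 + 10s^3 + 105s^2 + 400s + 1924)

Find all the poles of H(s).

The poles are the roots of the denominator s^4 + 10s^3 + 105s^2 + 400s + 1924 = 0.
No real roots exist; factor into two real quadratics: (s^2 + 2s + 37)(s^2 + 8s + 52) = 0.
Each quadratic gives a conjugate pair via the quadratic formula.

s = -1 ± 6j, -4 ± 6j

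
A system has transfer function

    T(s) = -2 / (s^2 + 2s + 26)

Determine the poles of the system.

s = -1 ± 5j

The poles are the roots of the denominator s^2 + 2s + 26 = 0.
Using the quadratic formula: s = (-2 ± √(-100))/2 = -1 ± 5j.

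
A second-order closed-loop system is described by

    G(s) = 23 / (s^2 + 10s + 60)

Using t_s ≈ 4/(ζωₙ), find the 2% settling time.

t_s ≈ 0.8000 s

Comparing s^2 + 10s + 60 to s^2 + 2ζωₙs + ωₙ²: ωₙ = √60 ≈ 7.746 rad/s and ζ = 10/(2·√60) ≈ 0.6455.
ζωₙ = 10/2 = 5, so t_s ≈ 4/(ζωₙ) = 4/5 = 0.8000 s.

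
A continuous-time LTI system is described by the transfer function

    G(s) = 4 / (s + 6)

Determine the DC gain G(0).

Set s = 0: G(0) = (4) / (6) = 2/3.

G(0) = 2/3 ≈ 0.6667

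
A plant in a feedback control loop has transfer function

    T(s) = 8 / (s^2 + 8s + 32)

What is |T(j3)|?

|T(j3)| ≈ 0.2407

Substitute s = j3: numerator = 8, denominator = 23 + j24.
|T(j3)| = |8| / |23 + j24| = 8 / 33.242 ≈ 0.2407.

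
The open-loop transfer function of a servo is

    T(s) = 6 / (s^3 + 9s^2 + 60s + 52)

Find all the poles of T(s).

s = -4 + 6j, -4 - 6j, -1

The poles are the roots of the denominator s^3 + 9s^2 + 60s + 52 = 0.
Trying s = -1: the polynomial evaluates to 0, so (s + 1) is a factor.
Dividing out leaves s^2 + 8s + 52 = 0.
The quadratic formula then gives s = -4 ± 6j.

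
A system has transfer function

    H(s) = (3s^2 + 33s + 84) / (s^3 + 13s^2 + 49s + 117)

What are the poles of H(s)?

s = -2 + 3j, -2 - 3j, -9

The poles are the roots of the denominator s^3 + 13s^2 + 49s + 117 = 0.
Trying s = -9: the polynomial evaluates to 0, so (s + 9) is a factor.
Dividing out leaves s^2 + 4s + 13 = 0.
The quadratic formula then gives s = -2 ± 3j.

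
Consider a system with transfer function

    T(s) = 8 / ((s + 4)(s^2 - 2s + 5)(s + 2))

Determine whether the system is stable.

unstable

The poles can be read from the denominator factors: s = -4, 1 + 2j, 1 - 2j, -2.
Since the pole(s) at s = 1 + 2j, 1 - 2j lie in the right half-plane, the system is unstable.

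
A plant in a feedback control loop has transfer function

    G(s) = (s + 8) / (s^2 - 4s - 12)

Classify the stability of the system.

The denominator s^2 - 4s - 12 factors as (s + 2)(s - 6), giving poles at s = -2, 6.
Since the pole(s) at s = 6 lie in the right half-plane, the system is unstable.

unstable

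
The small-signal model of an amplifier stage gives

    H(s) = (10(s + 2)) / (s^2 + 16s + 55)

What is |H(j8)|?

|H(j8)| ≈ 0.6426

Substitute s = j8: numerator = 20 + j80, denominator = -9 + j128.
|H(j8)| = |20 + j80| / |-9 + j128| = 82.462 / 128.32 ≈ 0.6426.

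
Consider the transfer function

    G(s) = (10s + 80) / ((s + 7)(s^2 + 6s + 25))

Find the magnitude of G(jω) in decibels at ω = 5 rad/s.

Substitute s = j5: numerator = 80 + j50, denominator = -150 + j210.
|G(j5)| = |80 + j50| / |-150 + j210| = 94.340 / 258.07 ≈ 0.3656.
In decibels: 20·log₁₀(0.3656) ≈ -8.74 dB.

|G(j5)|_dB ≈ -8.74 dB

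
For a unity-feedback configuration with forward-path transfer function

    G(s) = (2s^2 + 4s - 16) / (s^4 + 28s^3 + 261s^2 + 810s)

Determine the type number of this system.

Factor s from the denominator: s^4 + 28s^3 + 261s^2 + 810s = s·(s^3 + 28s^2 + 261s + 810).
There is 1 pole at the origin, so the system is Type 1.

Type 1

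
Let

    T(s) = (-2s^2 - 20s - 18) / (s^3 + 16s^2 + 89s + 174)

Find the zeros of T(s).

Set the numerator to zero: -2s^2 - 20s - 18 = 0, i.e. -2·(s^2 + 10s + 9) = 0.
Factoring: (s + 1)(s + 9) = 0.

s = -1, -9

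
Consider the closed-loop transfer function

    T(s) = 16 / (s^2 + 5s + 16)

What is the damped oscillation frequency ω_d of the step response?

ω_d ≈ 3.122 rad/s

Comparing s^2 + 5s + 16 to s^2 + 2ζωₙs + ωₙ²: ωₙ = 4 rad/s and ζ = 5/(2·4) = 0.625.
ζωₙ = 5/2 = 2.5, so ω_d = ωₙ√(1−ζ²) = √(ωₙ² − (ζωₙ)²) = √(16 − 2.5²) = √9.75 ≈ 3.122 rad/s.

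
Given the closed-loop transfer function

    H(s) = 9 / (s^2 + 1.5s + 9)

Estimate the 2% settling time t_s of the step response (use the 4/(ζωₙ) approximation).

t_s ≈ 5.333 s

Comparing s^2 + 1.5s + 9 to s^2 + 2ζωₙs + ωₙ²: ωₙ = 3 rad/s and ζ = 1.5/(2·3) = 0.25.
ζωₙ = 1.5/2 = 0.75, so t_s ≈ 4/(ζωₙ) = 4/0.75 ≈ 5.333 s.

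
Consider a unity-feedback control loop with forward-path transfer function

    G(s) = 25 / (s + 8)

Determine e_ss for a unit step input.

e_ss = 0.2424

G(s) has no poles at the origin.
This is a Type 0 system. Kp = lim_{s→0} G(s) = 25/8.
e_ss = 1/(1 + Kp) = 1/(1 + 25/8) = 8/33 ≈ 0.2424.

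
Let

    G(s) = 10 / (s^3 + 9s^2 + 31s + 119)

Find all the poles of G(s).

The poles are the roots of the denominator s^3 + 9s^2 + 31s + 119 = 0.
Trying s = -7: the polynomial evaluates to 0, so (s + 7) is a factor.
Dividing out leaves s^2 + 2s + 17 = 0.
The quadratic formula then gives s = -1 ± 4j.

s = -1 + 4j, -1 - 4j, -7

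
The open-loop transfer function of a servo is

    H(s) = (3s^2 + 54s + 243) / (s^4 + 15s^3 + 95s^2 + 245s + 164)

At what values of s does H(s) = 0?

Set the numerator to zero: 3s^2 + 54s + 243 = 0, i.e. 3·(s^2 + 18s + 81) = 0.
Factoring: (s + 9)^2 = 0.

s = -9, -9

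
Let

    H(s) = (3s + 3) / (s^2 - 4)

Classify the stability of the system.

unstable

The denominator s^2 - 4 factors as (s - 2)(s + 2), giving poles at s = 2, -2.
Since the pole(s) at s = 2 lie in the right half-plane, the system is unstable.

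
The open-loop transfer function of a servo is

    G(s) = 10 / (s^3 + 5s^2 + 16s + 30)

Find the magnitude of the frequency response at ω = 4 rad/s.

Substitute s = j4: numerator = 10, denominator = -50.
|G(j4)| = |10| / |-50| = 10 / 50 = 0.2000.

|G(j4)| = 0.2000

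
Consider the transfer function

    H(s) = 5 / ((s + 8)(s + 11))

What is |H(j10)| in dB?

Substitute s = j10: numerator = 5, denominator = -12 + j190.
|H(j10)| = |5| / |-12 + j190| = 5 / 190.38 ≈ 0.02626.
In decibels: 20·log₁₀(0.02626) ≈ -31.6 dB.

|H(j10)|_dB ≈ -31.6 dB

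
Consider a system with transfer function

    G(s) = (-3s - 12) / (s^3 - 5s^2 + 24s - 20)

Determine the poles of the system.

s = 2 + 4j, 2 - 4j, 1

The poles are the roots of the denominator s^3 - 5s^2 + 24s - 20 = 0.
Trying s = 1: the polynomial evaluates to 0, so (s - 1) is a factor.
Dividing out leaves s^2 - 4s + 20 = 0.
The quadratic formula then gives s = 2 ± 4j.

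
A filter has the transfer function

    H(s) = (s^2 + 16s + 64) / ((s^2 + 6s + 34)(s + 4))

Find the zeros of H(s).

Set the numerator to zero: s^2 + 16s + 64 = 0.
Factoring: (s + 8)^2 = 0.

s = -8, -8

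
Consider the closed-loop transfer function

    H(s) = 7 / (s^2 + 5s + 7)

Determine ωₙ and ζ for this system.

Compare the denominator to the standard form s^2 + 2ζωₙs + ωₙ².
ωₙ² = 7, so ωₙ = √7 ≈ 2.646 rad/s.
2ζωₙ = 5, so ζ = 5/(2·√7) ≈ 0.9449.

ωₙ ≈ 2.646 rad/s, ζ ≈ 0.9449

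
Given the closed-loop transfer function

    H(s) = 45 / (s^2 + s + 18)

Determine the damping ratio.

ζ ≈ 0.1179

Compare the denominator to the standard form s^2 + 2ζωₙs + ωₙ².
ωₙ² = 18, so ωₙ = √18 ≈ 4.243 rad/s.
2ζωₙ = 1, so ζ = 1/(2·√18) ≈ 0.1179.
With ζ = 0.1179 the response is underdamped.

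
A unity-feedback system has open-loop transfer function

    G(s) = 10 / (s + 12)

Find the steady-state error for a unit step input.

e_ss = 0.5455

G(s) has no poles at the origin.
This is a Type 0 system. Kp = lim_{s→0} G(s) = 10/12 = 5/6.
e_ss = 1/(1 + Kp) = 1/(1 + 5/6) = 6/11 ≈ 0.5455.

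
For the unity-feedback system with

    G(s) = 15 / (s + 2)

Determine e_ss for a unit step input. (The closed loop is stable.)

e_ss = 0.1176

G(s) has no poles at the origin.
This is a Type 0 system. Kp = lim_{s→0} G(s) = 15/2.
e_ss = 1/(1 + Kp) = 1/(1 + 15/2) = 2/17 ≈ 0.1176.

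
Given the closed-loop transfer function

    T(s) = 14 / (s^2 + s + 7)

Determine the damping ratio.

ζ ≈ 0.1890

Compare the denominator to the standard form s^2 + 2ζωₙs + ωₙ².
ωₙ² = 7, so ωₙ = √7 ≈ 2.646 rad/s.
2ζωₙ = 1, so ζ = 1/(2·√7) ≈ 0.1890.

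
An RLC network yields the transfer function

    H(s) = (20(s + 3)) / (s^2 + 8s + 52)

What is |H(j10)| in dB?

Substitute s = j10: numerator = 60 + j200, denominator = -48 + j80.
|H(j10)| = |60 + j200| / |-48 + j80| = 208.81 / 93.295 ≈ 2.238.
In decibels: 20·log₁₀(2.238) ≈ 7.00 dB.

|H(j10)|_dB ≈ 7.00 dB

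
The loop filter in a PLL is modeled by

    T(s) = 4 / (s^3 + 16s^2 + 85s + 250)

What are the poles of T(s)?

s = -3 ± 4j, -10

The poles are the roots of the denominator s^3 + 16s^2 + 85s + 250 = 0.
Trying s = -10: the polynomial evaluates to 0, so (s + 10) is a factor.
Dividing out leaves s^2 + 6s + 25 = 0.
The quadratic formula then gives s = -3 ± 4j.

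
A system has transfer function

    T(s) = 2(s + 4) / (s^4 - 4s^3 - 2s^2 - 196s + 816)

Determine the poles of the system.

The poles are the roots of the denominator s^4 - 4s^3 - 2s^2 - 196s + 816 = 0.
Trying s = 6: the polynomial evaluates to 0, so (s - 6) is a factor.
Dividing out leaves s^3 + 2s^2 + 10s - 136 = 0.
This factors further as (s^2 + 6s + 34)(s - 4) = 0.

s = -3 ± 5j, 6, 4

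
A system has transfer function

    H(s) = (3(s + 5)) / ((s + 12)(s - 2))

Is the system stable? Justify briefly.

unstable

The poles can be read from the denominator factors: s = -12, 2.
Since the pole(s) at s = 2 lie in the right half-plane, the system is unstable.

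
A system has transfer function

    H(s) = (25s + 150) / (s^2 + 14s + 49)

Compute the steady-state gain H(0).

Set s = 0: H(0) = (150) / (49) = 150/49.

H(0) = 150/49 ≈ 3.061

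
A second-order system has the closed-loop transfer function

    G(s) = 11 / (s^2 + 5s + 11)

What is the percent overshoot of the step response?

Comparing s^2 + 5s + 11 to s^2 + 2ζωₙs + ωₙ²: ωₙ = √11 ≈ 3.317 rad/s and ζ = 5/(2·√11) ≈ 0.7538.
%OS = 100·exp(−πζ/√(1−ζ²)) = 100·exp(−π·0.7538/√(1−0.7538²)) ≈ 2.72%.

%OS ≈ 2.72%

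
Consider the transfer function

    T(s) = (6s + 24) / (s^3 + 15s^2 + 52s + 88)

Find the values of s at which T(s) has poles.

The poles are the roots of the denominator s^3 + 15s^2 + 52s + 88 = 0.
Trying s = -11: the polynomial evaluates to 0, so (s + 11) is a factor.
Dividing out leaves s^2 + 4s + 8 = 0.
The quadratic formula then gives s = -2 ± 2j.

s = -2 ± 2j, -11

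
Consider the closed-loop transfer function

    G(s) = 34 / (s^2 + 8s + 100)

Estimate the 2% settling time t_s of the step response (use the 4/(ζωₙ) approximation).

t_s ≈ 1 s

Comparing s^2 + 8s + 100 to s^2 + 2ζωₙs + ωₙ²: ωₙ = 10 rad/s and ζ = 8/(2·10) = 0.4.
ζωₙ = 8/2 = 4, so t_s ≈ 4/(ζωₙ) = 4/4 = 1 s.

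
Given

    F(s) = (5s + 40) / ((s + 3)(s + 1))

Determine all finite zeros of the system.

Set the numerator to zero: 5s + 40 = 0, i.e. 5·(s + 8) = 0.
So s = -8.

s = -8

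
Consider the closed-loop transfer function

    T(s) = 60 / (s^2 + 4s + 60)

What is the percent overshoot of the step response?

Comparing s^2 + 4s + 60 to s^2 + 2ζωₙs + ωₙ²: ωₙ = √60 ≈ 7.746 rad/s and ζ = 4/(2·√60) ≈ 0.2582.
%OS = 100·exp(−πζ/√(1−ζ²)) = 100·exp(−π·0.2582/√(1−0.2582²)) ≈ 43.2%.

%OS ≈ 43.2%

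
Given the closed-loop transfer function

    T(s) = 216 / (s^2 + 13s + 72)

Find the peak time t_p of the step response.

t_p ≈ 0.5760 s

Comparing s^2 + 13s + 72 to s^2 + 2ζωₙs + ωₙ²: ωₙ = √72 ≈ 8.485 rad/s and ζ = 13/(2·√72) ≈ 0.7660.
ζωₙ = 13/2 = 6.5, so ω_d = ωₙ√(1−ζ²) = √(ωₙ² − (ζωₙ)²) = √(72 − 6.5²) = √29.75 ≈ 5.454 rad/s.
t_p = π/ω_d = π/5.454 ≈ 0.5760 s.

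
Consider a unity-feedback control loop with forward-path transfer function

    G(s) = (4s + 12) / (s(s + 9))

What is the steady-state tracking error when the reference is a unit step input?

G(s) has one pole at the origin.
This is a Type 1 system; for a step input the steady-state error is zero.

e_ss = 0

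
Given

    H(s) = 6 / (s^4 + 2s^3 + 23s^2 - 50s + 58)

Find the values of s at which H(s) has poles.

s = 1 + j, 1 - j, -2 + 5j, -2 - 5j

The poles are the roots of the denominator s^4 + 2s^3 + 23s^2 - 50s + 58 = 0.
No real roots exist; factor into two real quadratics: (s^2 - 2s + 2)(s^2 + 4s + 29) = 0.
Each quadratic gives a conjugate pair via the quadratic formula.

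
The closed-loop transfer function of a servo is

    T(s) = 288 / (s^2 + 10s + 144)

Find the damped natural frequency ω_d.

ω_d ≈ 10.91 rad/s

Comparing s^2 + 10s + 144 to s^2 + 2ζωₙs + ωₙ²: ωₙ = 12 rad/s and ζ = 10/(2·12) ≈ 0.4167.
ζωₙ = 10/2 = 5, so ω_d = ωₙ√(1−ζ²) = √(ωₙ² − (ζωₙ)²) = √(144 − 5²) = √119 ≈ 10.91 rad/s.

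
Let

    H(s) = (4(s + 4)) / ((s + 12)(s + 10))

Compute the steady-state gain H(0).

H(0) = 2/15 ≈ 0.1333

At s = 0 each factor (s + a) contributes a and each (s^2 + bs + c) contributes c.
H(0) = 4·(4) / ((12) · (10)) = 16/120 = 2/15.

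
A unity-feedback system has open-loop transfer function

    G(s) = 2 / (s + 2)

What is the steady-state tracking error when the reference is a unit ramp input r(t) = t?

e_ss = ∞

G(s) has no poles at the origin.
This is a Type 0 system; Kv = lim_{s→0} s·G(s) = 0, so the steady-state error for a ramp input is infinite.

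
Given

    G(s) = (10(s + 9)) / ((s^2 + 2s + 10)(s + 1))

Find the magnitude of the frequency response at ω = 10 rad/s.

|G(j10)| ≈ 0.1452

Substitute s = j10: numerator = 90 + j100, denominator = -290 - j880.
|G(j10)| = |90 + j100| / |-290 - j880| = 134.54 / 926.55 ≈ 0.1452.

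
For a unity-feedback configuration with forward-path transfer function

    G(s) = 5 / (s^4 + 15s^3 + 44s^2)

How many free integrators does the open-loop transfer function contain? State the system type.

Type 2

Factor s from the denominator: s^4 + 15s^3 + 44s^2 = s^2·(s^2 + 15s + 44).
There are 2 poles at the origin, so the system is Type 2.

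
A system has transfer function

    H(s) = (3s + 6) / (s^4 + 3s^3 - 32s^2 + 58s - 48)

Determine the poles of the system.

s = 1 ± j, 3, -8

The poles are the roots of the denominator s^4 + 3s^3 - 32s^2 + 58s - 48 = 0.
Trying s = 3: the polynomial evaluates to 0, so (s - 3) is a factor.
Dividing out leaves s^3 + 6s^2 - 14s + 16 = 0.
This factors further as (s^2 - 2s + 2)(s + 8) = 0.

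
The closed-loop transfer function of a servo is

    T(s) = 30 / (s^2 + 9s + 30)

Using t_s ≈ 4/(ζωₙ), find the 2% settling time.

Comparing s^2 + 9s + 30 to s^2 + 2ζωₙs + ωₙ²: ωₙ = √30 ≈ 5.477 rad/s and ζ = 9/(2·√30) ≈ 0.8216.
ζωₙ = 9/2 = 4.5, so t_s ≈ 4/(ζωₙ) = 4/4.5 ≈ 0.8889 s.

t_s ≈ 0.8889 s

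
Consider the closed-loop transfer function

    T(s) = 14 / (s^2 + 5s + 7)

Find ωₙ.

Compare the denominator to the standard form s^2 + 2ζωₙs + ωₙ².
ωₙ² = 7, so ωₙ = √7 ≈ 2.646 rad/s.

ωₙ ≈ 2.646 rad/s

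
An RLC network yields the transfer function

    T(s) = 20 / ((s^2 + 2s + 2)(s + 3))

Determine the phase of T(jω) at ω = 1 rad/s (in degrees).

At s = j1: numerator = 20, denominator = 1 + j7.
∠T = ∠num − ∠den = 0° − (81.870°) = -81.87°.

∠T(j1) ≈ -81.87°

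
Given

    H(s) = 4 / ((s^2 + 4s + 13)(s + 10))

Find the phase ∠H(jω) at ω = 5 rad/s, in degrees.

∠H(j5) ≈ -147.5°

At s = j5: numerator = 4, denominator = -220 + j140.
∠H = ∠num − ∠den = 0° − (147.53°) = -147.5°.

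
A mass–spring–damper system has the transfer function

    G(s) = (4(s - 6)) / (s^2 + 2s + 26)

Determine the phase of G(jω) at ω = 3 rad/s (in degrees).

∠G(j3) ≈ 134.0°

At s = j3: numerator = -24 + j12, denominator = 17 + j6.
∠G = ∠num − ∠den = 153.43° − (19.440°) = 134.0°.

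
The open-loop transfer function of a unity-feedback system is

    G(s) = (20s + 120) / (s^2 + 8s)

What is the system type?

Type 1

Factor s from the denominator: s^2 + 8s = s·(s + 8).
There is 1 pole at the origin, so the system is Type 1.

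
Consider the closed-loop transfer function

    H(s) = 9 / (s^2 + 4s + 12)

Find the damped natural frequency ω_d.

Comparing s^2 + 4s + 12 to s^2 + 2ζωₙs + ωₙ²: ωₙ = √12 ≈ 3.464 rad/s and ζ = 4/(2·√12) ≈ 0.5774.
ζωₙ = 4/2 = 2, so ω_d = ωₙ√(1−ζ²) = √(ωₙ² − (ζωₙ)²) = √(12 − 2²) = √8 ≈ 2.828 rad/s.

ω_d ≈ 2.828 rad/s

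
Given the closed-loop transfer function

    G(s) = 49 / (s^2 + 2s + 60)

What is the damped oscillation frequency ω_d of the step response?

ω_d ≈ 7.681 rad/s

Comparing s^2 + 2s + 60 to s^2 + 2ζωₙs + ωₙ²: ωₙ = √60 ≈ 7.746 rad/s and ζ = 2/(2·√60) ≈ 0.1291.
ζωₙ = 2/2 = 1, so ω_d = ωₙ√(1−ζ²) = √(ωₙ² − (ζωₙ)²) = √(60 − 1²) = √59 ≈ 7.681 rad/s.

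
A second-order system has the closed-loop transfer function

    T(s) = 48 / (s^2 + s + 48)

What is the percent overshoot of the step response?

%OS ≈ 79.7%

Comparing s^2 + s + 48 to s^2 + 2ζωₙs + ωₙ²: ωₙ = √48 ≈ 6.928 rad/s and ζ = 1/(2·√48) ≈ 0.07217.
%OS = 100·exp(−πζ/√(1−ζ²)) = 100·exp(−π·0.07217/√(1−0.07217²)) ≈ 79.7%.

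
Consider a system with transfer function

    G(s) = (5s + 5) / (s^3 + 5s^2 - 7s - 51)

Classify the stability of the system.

unstable

The denominator s^3 + 5s^2 - 7s - 51 factors as (s^2 + 8s + 17)(s - 3), giving poles at s = -4 + j, -4 - j, 3.
Since the pole(s) at s = 3 lie in the right half-plane, the system is unstable.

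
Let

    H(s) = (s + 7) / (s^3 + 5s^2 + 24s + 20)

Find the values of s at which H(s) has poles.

s = -2 ± 4j, -1

The poles are the roots of the denominator s^3 + 5s^2 + 24s + 20 = 0.
Trying s = -1: the polynomial evaluates to 0, so (s + 1) is a factor.
Dividing out leaves s^2 + 4s + 20 = 0.
The quadratic formula then gives s = -2 ± 4j.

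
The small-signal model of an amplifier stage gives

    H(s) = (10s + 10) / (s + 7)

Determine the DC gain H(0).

Set s = 0: H(0) = (10) / (7) = 10/7.

H(0) = 10/7 ≈ 1.429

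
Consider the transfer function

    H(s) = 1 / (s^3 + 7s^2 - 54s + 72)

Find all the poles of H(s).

The poles are the roots of the denominator s^3 + 7s^2 - 54s + 72 = 0.
Trying s = 2: the polynomial evaluates to 0, so (s - 2) is a factor.
Dividing out leaves s^2 + 9s - 36 = 0.
Factoring the quadratic: (s + 12)(s - 3) = 0.

s = 2, -12, 3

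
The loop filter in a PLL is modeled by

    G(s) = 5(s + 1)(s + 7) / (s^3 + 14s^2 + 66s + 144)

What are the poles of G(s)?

The poles are the roots of the denominator s^3 + 14s^2 + 66s + 144 = 0.
Trying s = -8: the polynomial evaluates to 0, so (s + 8) is a factor.
Dividing out leaves s^2 + 6s + 18 = 0.
The quadratic formula then gives s = -3 ± 3j.

s = -3 + 3j, -3 - 3j, -8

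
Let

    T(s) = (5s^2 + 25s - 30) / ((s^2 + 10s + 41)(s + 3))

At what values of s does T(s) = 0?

Set the numerator to zero: 5s^2 + 25s - 30 = 0, i.e. 5·(s^2 + 5s - 6) = 0.
Factoring: (s - 1)(s + 6) = 0.

s = 1, -6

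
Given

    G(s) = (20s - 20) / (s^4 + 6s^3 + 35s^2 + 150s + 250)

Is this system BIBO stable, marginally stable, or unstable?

marginally stable

The denominator s^4 + 6s^3 + 35s^2 + 150s + 250 factors as (s^2 + 25)(s^2 + 6s + 10), giving poles at s = 5j, -5j, -3 + j, -3 - j.
Since the simple pole(s) at s = 5j, -5j lie on the jω-axis with none in the right half-plane, the system is marginally stable.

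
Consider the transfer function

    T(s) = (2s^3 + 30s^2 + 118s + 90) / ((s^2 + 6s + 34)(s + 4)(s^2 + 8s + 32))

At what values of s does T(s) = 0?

Set the numerator to zero: 2s^3 + 30s^2 + 118s + 90 = 0, i.e. 2·(s^3 + 15s^2 + 59s + 45) = 0.
Factoring: (s + 5)(s + 9)(s + 1) = 0.

s = -5, -9, -1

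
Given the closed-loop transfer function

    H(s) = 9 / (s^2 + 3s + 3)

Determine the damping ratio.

Compare the denominator to the standard form s^2 + 2ζωₙs + ωₙ².
ωₙ² = 3, so ωₙ = √3 ≈ 1.732 rad/s.
2ζωₙ = 3, so ζ = 3/(2·√3) ≈ 0.8660.

ζ ≈ 0.8660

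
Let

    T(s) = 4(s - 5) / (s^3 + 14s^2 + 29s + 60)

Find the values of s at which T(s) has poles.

s = -12, -1 + 2j, -1 - 2j

The poles are the roots of the denominator s^3 + 14s^2 + 29s + 60 = 0.
Trying s = -12: the polynomial evaluates to 0, so (s + 12) is a factor.
Dividing out leaves s^2 + 2s + 5 = 0.
The quadratic formula then gives s = -1 ± 2j.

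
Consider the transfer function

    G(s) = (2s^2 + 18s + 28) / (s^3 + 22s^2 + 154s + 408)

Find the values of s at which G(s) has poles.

The poles are the roots of the denominator s^3 + 22s^2 + 154s + 408 = 0.
Trying s = -12: the polynomial evaluates to 0, so (s + 12) is a factor.
Dividing out leaves s^2 + 10s + 34 = 0.
The quadratic formula then gives s = -5 ± 3j.

s = -5 + 3j, -5 - 3j, -12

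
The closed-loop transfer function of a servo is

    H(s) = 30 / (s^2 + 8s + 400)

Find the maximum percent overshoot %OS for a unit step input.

Comparing s^2 + 8s + 400 to s^2 + 2ζωₙs + ωₙ²: ωₙ = 20 rad/s and ζ = 8/(2·20) = 0.2.
%OS = 100·exp(−πζ/√(1−ζ²)) = 100·exp(−π·0.2/√(1−0.2²)) ≈ 52.7%.

%OS ≈ 52.7%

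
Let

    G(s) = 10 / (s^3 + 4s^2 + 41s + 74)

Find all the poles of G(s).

s = -1 + 6j, -1 - 6j, -2

The poles are the roots of the denominator s^3 + 4s^2 + 41s + 74 = 0.
Trying s = -2: the polynomial evaluates to 0, so (s + 2) is a factor.
Dividing out leaves s^2 + 2s + 37 = 0.
The quadratic formula then gives s = -1 ± 6j.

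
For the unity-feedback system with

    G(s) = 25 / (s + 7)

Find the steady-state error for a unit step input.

G(s) has no poles at the origin.
This is a Type 0 system. Kp = lim_{s→0} G(s) = 25/7.
e_ss = 1/(1 + Kp) = 1/(1 + 25/7) = 7/32 ≈ 0.2188.

e_ss = 0.2188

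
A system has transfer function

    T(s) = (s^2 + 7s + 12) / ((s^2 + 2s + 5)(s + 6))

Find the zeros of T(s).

s = -3, -4

Set the numerator to zero: s^2 + 7s + 12 = 0.
Factoring: (s + 3)(s + 4) = 0.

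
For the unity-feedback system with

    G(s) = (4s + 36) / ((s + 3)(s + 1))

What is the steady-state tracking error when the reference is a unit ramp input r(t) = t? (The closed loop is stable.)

e_ss = ∞

G(s) has no poles at the origin.
This is a Type 0 system; Kv = lim_{s→0} s·G(s) = 0, so the steady-state error for a ramp input is infinite.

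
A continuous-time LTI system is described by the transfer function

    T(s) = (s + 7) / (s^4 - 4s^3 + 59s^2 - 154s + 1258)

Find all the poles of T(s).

The poles are the roots of the denominator s^4 - 4s^3 + 59s^2 - 154s + 1258 = 0.
No real roots exist; factor into two real quadratics: (s^2 - 6s + 34)(s^2 + 2s + 37) = 0.
Each quadratic gives a conjugate pair via the quadratic formula.

s = 3 + 5j, 3 - 5j, -1 + 6j, -1 - 6j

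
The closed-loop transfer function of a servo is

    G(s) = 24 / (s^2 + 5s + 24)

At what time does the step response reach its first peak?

Comparing s^2 + 5s + 24 to s^2 + 2ζωₙs + ωₙ²: ωₙ = √24 ≈ 4.899 rad/s and ζ = 5/(2·√24) ≈ 0.5103.
ζωₙ = 5/2 = 2.5, so ω_d = ωₙ√(1−ζ²) = √(ωₙ² − (ζωₙ)²) = √(24 − 2.5²) = √17.75 ≈ 4.213 rad/s.
t_p = π/ω_d = π/4.213 ≈ 0.7457 s.

t_p ≈ 0.7457 s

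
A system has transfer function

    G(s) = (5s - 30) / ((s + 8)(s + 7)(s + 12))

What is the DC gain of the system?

Set s = 0: G(0) = (-30) / (672) = -5/112.

G(0) = -5/112 ≈ -0.04464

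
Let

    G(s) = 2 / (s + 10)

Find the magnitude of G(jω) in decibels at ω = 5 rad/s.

|G(j5)|_dB ≈ -14.9 dB

Substitute s = j5: numerator = 2, denominator = 10 + j5.
|G(j5)| = |2| / |10 + j5| = 2 / 11.180 ≈ 0.1789.
In decibels: 20·log₁₀(0.1789) ≈ -14.9 dB.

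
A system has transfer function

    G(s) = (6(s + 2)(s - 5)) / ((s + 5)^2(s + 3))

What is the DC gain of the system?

At s = 0 each factor (s + a) contributes a and each (s^2 + bs + c) contributes c.
G(0) = 6·(2) · (-5) / ((5) · (5) · (3)) = -60/75 = -4/5.

G(0) = -4/5 ≈ -0.8000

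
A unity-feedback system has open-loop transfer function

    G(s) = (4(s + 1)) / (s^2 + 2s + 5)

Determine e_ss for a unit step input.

e_ss = 0.5556

G(s) has no poles at the origin.
This is a Type 0 system. Kp = lim_{s→0} G(s) = 4/5.
e_ss = 1/(1 + Kp) = 1/(1 + 4/5) = 5/9 ≈ 0.5556.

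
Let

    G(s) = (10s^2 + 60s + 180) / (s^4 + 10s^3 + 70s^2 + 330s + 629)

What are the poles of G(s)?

s = -4 ± j, -1 ± 6j

The poles are the roots of the denominator s^4 + 10s^3 + 70s^2 + 330s + 629 = 0.
No real roots exist; factor into two real quadratics: (s^2 + 8s + 17)(s^2 + 2s + 37) = 0.
Each quadratic gives a conjugate pair via the quadratic formula.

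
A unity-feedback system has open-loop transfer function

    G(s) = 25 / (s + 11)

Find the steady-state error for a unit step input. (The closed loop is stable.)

G(s) has no poles at the origin.
This is a Type 0 system. Kp = lim_{s→0} G(s) = 25/11.
e_ss = 1/(1 + Kp) = 1/(1 + 25/11) = 11/36 ≈ 0.3056.

e_ss = 0.3056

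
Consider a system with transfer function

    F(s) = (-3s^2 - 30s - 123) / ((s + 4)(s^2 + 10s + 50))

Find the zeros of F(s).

Set the numerator to zero: -3s^2 - 30s - 123 = 0, i.e. -3·(s^2 + 10s + 41) = 0.
Factoring: (s^2 + 10s + 41) = 0.

s = -5 ± 4j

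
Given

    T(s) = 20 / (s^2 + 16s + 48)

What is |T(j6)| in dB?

Substitute s = j6: numerator = 20, denominator = 12 + j96.
|T(j6)| = |20| / |12 + j96| = 20 / 96.747 ≈ 0.2067.
In decibels: 20·log₁₀(0.2067) ≈ -13.7 dB.

|T(j6)|_dB ≈ -13.7 dB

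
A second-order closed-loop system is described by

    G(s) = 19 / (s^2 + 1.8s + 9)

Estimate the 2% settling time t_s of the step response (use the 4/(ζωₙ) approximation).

t_s ≈ 4.444 s

Comparing s^2 + 1.8s + 9 to s^2 + 2ζωₙs + ωₙ²: ωₙ = 3 rad/s and ζ = 1.8/(2·3) = 0.3.
ζωₙ = 1.8/2 = 0.9, so t_s ≈ 4/(ζωₙ) = 4/0.9 ≈ 4.444 s.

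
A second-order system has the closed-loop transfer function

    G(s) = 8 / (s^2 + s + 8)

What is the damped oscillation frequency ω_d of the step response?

ω_d ≈ 2.784 rad/s

Comparing s^2 + s + 8 to s^2 + 2ζωₙs + ωₙ²: ωₙ = √8 ≈ 2.828 rad/s and ζ = 1/(2·√8) ≈ 0.1768.
ζωₙ = 1/2 = 0.5, so ω_d = ωₙ√(1−ζ²) = √(ωₙ² − (ζωₙ)²) = √(8 − 0.5²) = √7.75 ≈ 2.784 rad/s.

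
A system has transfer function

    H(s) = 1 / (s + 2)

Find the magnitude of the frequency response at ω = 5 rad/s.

|H(j5)| ≈ 0.1857

Substitute s = j5: numerator = 1, denominator = 2 + j5.
|H(j5)| = |1| / |2 + j5| = 1 / 5.3852 ≈ 0.1857.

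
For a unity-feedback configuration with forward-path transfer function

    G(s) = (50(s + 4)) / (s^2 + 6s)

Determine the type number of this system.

Type 1

The denominator has 1 factor of s at the origin (free integrator), so this is a Type 1 system.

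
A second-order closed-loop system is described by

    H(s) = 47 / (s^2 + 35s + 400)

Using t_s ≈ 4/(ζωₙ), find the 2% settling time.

t_s ≈ 0.2286 s

Comparing s^2 + 35s + 400 to s^2 + 2ζωₙs + ωₙ²: ωₙ = 20 rad/s and ζ = 35/(2·20) = 0.875.
ζωₙ = 35/2 = 17.5, so t_s ≈ 4/(ζωₙ) = 4/17.5 ≈ 0.2286 s.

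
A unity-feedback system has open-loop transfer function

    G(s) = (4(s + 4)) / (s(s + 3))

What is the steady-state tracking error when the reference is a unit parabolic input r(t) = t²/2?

G(s) has one pole at the origin.
This is a Type 1 system; Ka = lim_{s→0} s^2·G(s) = 0, so the steady-state error for a parabola input is infinite.

e_ss = ∞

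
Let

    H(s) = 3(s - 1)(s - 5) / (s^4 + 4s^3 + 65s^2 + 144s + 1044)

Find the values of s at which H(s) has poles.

The poles are the roots of the denominator s^4 + 4s^3 + 65s^2 + 144s + 1044 = 0.
No real roots exist; factor into two real quadratics: (s^2 + 36)(s^2 + 4s + 29) = 0.
Each quadratic gives a conjugate pair via the quadratic formula.

s = ±6j, -2 ± 5j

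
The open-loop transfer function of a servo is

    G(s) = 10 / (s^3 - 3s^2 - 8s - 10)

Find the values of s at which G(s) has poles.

The poles are the roots of the denominator s^3 - 3s^2 - 8s - 10 = 0.
Trying s = 5: the polynomial evaluates to 0, so (s - 5) is a factor.
Dividing out leaves s^2 + 2s + 2 = 0.
The quadratic formula then gives s = -1 ± 1j.

s = -1 ± j, 5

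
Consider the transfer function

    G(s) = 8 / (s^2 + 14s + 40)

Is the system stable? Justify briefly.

The denominator s^2 + 14s + 40 factors as (s + 10)(s + 4), giving poles at s = -10, -4.
Since all poles lie strictly in the left half-plane, the system is stable.

stable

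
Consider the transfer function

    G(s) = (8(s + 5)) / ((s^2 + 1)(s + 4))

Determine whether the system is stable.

The poles can be read from the denominator factors: s = j, -j, -4.
Since the simple pole(s) at s = ±j lie on the jω-axis with none in the right half-plane, the system is marginally stable.

marginally stable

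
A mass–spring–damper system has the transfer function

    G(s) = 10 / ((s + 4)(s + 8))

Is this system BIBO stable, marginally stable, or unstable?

stable

The poles can be read from the denominator factors: s = -4, -8.
Since all poles lie strictly in the left half-plane, the system is stable.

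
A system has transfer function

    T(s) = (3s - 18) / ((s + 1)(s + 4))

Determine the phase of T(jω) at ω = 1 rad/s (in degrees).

At s = j1: numerator = -18 + j3, denominator = 3 + j5.
∠T = ∠num − ∠den = 170.54° − (59.036°) = 111.5°.

∠T(j1) ≈ 111.5°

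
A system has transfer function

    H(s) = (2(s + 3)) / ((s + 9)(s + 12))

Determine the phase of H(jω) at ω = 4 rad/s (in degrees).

∠H(j4) ≈ 10.73°

At s = j4: numerator = 6 + j8, denominator = 92 + j84.
∠H = ∠num − ∠den = 53.130° − (42.397°) = 10.73°.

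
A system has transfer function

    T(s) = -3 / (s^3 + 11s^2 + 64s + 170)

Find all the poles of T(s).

The poles are the roots of the denominator s^3 + 11s^2 + 64s + 170 = 0.
Trying s = -5: the polynomial evaluates to 0, so (s + 5) is a factor.
Dividing out leaves s^2 + 6s + 34 = 0.
The quadratic formula then gives s = -3 ± 5j.

s = -3 ± 5j, -5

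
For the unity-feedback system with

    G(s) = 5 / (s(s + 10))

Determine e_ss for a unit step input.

G(s) has one pole at the origin.
This is a Type 1 system; for a step input the steady-state error is zero.

e_ss = 0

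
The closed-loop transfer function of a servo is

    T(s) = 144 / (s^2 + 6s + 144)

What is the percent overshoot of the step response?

Comparing s^2 + 6s + 144 to s^2 + 2ζωₙs + ωₙ²: ωₙ = 12 rad/s and ζ = 6/(2·12) = 0.25.
%OS = 100·exp(−πζ/√(1−ζ²)) = 100·exp(−π·0.25/√(1−0.25²)) ≈ 44.4%.

%OS ≈ 44.4%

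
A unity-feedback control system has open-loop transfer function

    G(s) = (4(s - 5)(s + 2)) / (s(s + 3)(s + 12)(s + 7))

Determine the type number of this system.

Type 1

The denominator has 1 factor of s at the origin (free integrator), so this is a Type 1 system.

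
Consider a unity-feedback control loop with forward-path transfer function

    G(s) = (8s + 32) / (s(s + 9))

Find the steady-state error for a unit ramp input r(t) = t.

e_ss = 0.2812

G(s) has one pole at the origin.
This is a Type 1 system. Kv = lim_{s→0} s·G(s) = 32/9.
e_ss = 1/Kv = 1/(32/9) = 9/32 ≈ 0.2812.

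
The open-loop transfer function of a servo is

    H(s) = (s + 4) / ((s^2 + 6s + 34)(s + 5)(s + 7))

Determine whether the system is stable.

The poles can be read from the denominator factors: s = -3 ± 5j, -5, -7.
Since all poles lie strictly in the left half-plane, the system is stable.

stable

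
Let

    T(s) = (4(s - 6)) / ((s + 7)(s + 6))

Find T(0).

At s = 0 each factor (s + a) contributes a and each (s^2 + bs + c) contributes c.
T(0) = 4·(-6) / ((7) · (6)) = -24/42 = -4/7.

T(0) = -4/7 ≈ -0.5714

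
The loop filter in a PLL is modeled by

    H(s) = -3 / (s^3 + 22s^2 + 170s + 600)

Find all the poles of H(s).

s = -5 ± 5j, -12

The poles are the roots of the denominator s^3 + 22s^2 + 170s + 600 = 0.
Trying s = -12: the polynomial evaluates to 0, so (s + 12) is a factor.
Dividing out leaves s^2 + 10s + 50 = 0.
The quadratic formula then gives s = -5 ± 5j.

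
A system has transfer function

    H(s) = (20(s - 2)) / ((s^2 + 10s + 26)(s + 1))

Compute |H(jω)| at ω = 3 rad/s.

Substitute s = j3: numerator = -40 + j60, denominator = -73 + j81.
|H(j3)| = |-40 + j60| / |-73 + j81| = 72.111 / 109.04 ≈ 0.6613.

|H(j3)| ≈ 0.6613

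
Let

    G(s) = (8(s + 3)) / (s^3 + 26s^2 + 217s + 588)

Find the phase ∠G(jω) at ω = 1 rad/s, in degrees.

∠G(j1) ≈ -2.589°

At s = j1: numerator = 24 + j8, denominator = 562 + j216.
∠G = ∠num − ∠den = 18.435° − (21.024°) = -2.589°.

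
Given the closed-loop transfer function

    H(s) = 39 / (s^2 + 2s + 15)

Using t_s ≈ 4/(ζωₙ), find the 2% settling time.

t_s ≈ 4 s

Comparing s^2 + 2s + 15 to s^2 + 2ζωₙs + ωₙ²: ωₙ = √15 ≈ 3.873 rad/s and ζ = 2/(2·√15) ≈ 0.2582.
ζωₙ = 2/2 = 1, so t_s ≈ 4/(ζωₙ) = 4/1 = 4 s.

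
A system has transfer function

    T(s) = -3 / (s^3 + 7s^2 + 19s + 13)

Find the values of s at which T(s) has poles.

s = -3 ± 2j, -1

The poles are the roots of the denominator s^3 + 7s^2 + 19s + 13 = 0.
Trying s = -1: the polynomial evaluates to 0, so (s + 1) is a factor.
Dividing out leaves s^2 + 6s + 13 = 0.
The quadratic formula then gives s = -3 ± 2j.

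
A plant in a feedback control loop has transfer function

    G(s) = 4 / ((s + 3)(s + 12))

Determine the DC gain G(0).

G(0) = 1/9 ≈ 0.1111

Set s = 0: G(0) = (4) / (36) = 1/9.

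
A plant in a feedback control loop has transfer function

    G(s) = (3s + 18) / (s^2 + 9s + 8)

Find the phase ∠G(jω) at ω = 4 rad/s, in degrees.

At s = j4: numerator = 18 + j12, denominator = -8 + j36.
∠G = ∠num − ∠den = 33.690° − (102.53°) = -68.84°.

∠G(j4) ≈ -68.84°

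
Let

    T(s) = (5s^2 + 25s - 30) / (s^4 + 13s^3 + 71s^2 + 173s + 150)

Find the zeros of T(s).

s = 1, -6

Set the numerator to zero: 5s^2 + 25s - 30 = 0, i.e. 5·(s^2 + 5s - 6) = 0.
Factoring: (s - 1)(s + 6) = 0.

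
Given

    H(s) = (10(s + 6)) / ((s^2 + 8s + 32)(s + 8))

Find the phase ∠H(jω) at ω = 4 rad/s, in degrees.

∠H(j4) ≈ -56.31°

At s = j4: numerator = 60 + j40, denominator = j320.
∠H = ∠num − ∠den = 33.690° − (90°) = -56.31°.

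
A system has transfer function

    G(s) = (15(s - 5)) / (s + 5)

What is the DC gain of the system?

G(0) = -15

Set s = 0: G(0) = (-75) / (5) = -15.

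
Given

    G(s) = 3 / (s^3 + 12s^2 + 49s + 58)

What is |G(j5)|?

Substitute s = j5: numerator = 3, denominator = -242 + j120.
|G(j5)| = |3| / |-242 + j120| = 3 / 270.12 ≈ 0.01111.

|G(j5)| ≈ 0.01111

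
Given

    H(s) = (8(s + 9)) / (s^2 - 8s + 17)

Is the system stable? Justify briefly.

unstable

The poles can be read from the denominator factors: s = 4 ± j.
Since the pole(s) at s = 4 ± j lie in the right half-plane, the system is unstable.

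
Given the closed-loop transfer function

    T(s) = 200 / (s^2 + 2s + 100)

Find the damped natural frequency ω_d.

ω_d ≈ 9.950 rad/s

Comparing s^2 + 2s + 100 to s^2 + 2ζωₙs + ωₙ²: ωₙ = 10 rad/s and ζ = 2/(2·10) = 0.1.
ζωₙ = 2/2 = 1, so ω_d = ωₙ√(1−ζ²) = √(ωₙ² − (ζωₙ)²) = √(100 − 1²) = √99 ≈ 9.950 rad/s.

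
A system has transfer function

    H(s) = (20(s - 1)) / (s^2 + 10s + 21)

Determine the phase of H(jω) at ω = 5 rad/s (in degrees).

At s = j5: numerator = -20 + j100, denominator = -4 + j50.
∠H = ∠num − ∠den = 101.31° − (94.574°) = 6.736°.

∠H(j5) ≈ 6.736°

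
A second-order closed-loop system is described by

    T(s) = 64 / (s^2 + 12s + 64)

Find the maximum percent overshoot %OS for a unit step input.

Comparing s^2 + 12s + 64 to s^2 + 2ζωₙs + ωₙ²: ωₙ = 8 rad/s and ζ = 12/(2·8) = 0.75.
%OS = 100·exp(−πζ/√(1−ζ²)) = 100·exp(−π·0.75/√(1−0.75²)) ≈ 2.84%.

%OS ≈ 2.84%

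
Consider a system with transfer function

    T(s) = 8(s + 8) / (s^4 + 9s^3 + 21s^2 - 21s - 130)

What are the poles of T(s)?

The poles are the roots of the denominator s^4 + 9s^3 + 21s^2 - 21s - 130 = 0.
Trying s = -5: the polynomial evaluates to 0, so (s + 5) is a factor.
Dividing out leaves s^3 + 4s^2 + s - 26 = 0.
This factors further as (s^2 + 6s + 13)(s - 2) = 0.

s = -3 + 2j, -3 - 2j, -5, 2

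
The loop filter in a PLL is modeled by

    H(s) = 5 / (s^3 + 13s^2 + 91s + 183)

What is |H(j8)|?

|H(j8)| ≈ 0.007310

Substitute s = j8: numerator = 5, denominator = -649 + j216.
|H(j8)| = |5| / |-649 + j216| = 5 / 684.00 ≈ 0.007310.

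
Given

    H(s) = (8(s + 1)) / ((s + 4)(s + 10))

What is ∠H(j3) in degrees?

At s = j3: numerator = 8 + j24, denominator = 31 + j42.
∠H = ∠num − ∠den = 71.565° − (53.569°) = 18.00°.

∠H(j3) ≈ 18.00°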